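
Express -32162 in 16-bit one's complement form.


Original: 0111110110100010
Invert all bits:
  bit 0: 0 → 1
  bit 1: 1 → 0
  bit 2: 1 → 0
  bit 3: 1 → 0
  bit 4: 1 → 0
  bit 5: 1 → 0
  bit 6: 0 → 1
  bit 7: 1 → 0
  bit 8: 1 → 0
  bit 9: 0 → 1
  bit 10: 1 → 0
  bit 11: 0 → 1
  bit 12: 0 → 1
  bit 13: 0 → 1
  bit 14: 1 → 0
  bit 15: 0 → 1
= 1000001001011101


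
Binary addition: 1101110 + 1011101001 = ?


Align and add column by column (LSB to MSB, carry propagating):
  00001101110
+ 01011101001
  -----------
  col 0: 0 + 1 + 0 (carry in) = 1 → bit 1, carry out 0
  col 1: 1 + 0 + 0 (carry in) = 1 → bit 1, carry out 0
  col 2: 1 + 0 + 0 (carry in) = 1 → bit 1, carry out 0
  col 3: 1 + 1 + 0 (carry in) = 2 → bit 0, carry out 1
  col 4: 0 + 0 + 1 (carry in) = 1 → bit 1, carry out 0
  col 5: 1 + 1 + 0 (carry in) = 2 → bit 0, carry out 1
  col 6: 1 + 1 + 1 (carry in) = 3 → bit 1, carry out 1
  col 7: 0 + 1 + 1 (carry in) = 2 → bit 0, carry out 1
  col 8: 0 + 0 + 1 (carry in) = 1 → bit 1, carry out 0
  col 9: 0 + 1 + 0 (carry in) = 1 → bit 1, carry out 0
  col 10: 0 + 0 + 0 (carry in) = 0 → bit 0, carry out 0
Reading bits MSB→LSB: 01101010111
Strip leading zeros: 1101010111
= 1101010111


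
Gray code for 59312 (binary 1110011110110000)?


Binary: 1110011110110000
Gray code: G = B XOR (B >> 1)
B >> 1 = 0111001111011000
1110011110110000 XOR 0111001111011000:
  1 XOR 0 = 1
  1 XOR 1 = 0
  1 XOR 1 = 0
  0 XOR 1 = 1
  0 XOR 0 = 0
  1 XOR 0 = 1
  1 XOR 1 = 0
  1 XOR 1 = 0
  1 XOR 1 = 0
  0 XOR 1 = 1
  1 XOR 0 = 1
  1 XOR 1 = 0
  0 XOR 1 = 1
  0 XOR 0 = 0
  0 XOR 0 = 0
  0 XOR 0 = 0
= 1001010001101000


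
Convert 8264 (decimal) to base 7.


Divide by 7 repeatedly:
8264 ÷ 7 = 1180 remainder 4
1180 ÷ 7 = 168 remainder 4
168 ÷ 7 = 24 remainder 0
24 ÷ 7 = 3 remainder 3
3 ÷ 7 = 0 remainder 3
Reading remainders bottom-up:
= 33044


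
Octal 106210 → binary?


Each octal digit → 3 binary bits:
  1 = 001
  0 = 000
  6 = 110
  2 = 010
  1 = 001
  0 = 000
Concatenate: 001 000 110 010 001 000
= 001000110010001000


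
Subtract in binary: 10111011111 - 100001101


Align and subtract column by column (LSB to MSB, borrowing when needed):
  10111011111
- 00100001101
  -----------
  col 0: (1 - 0 borrow-in) - 1 → 1 - 1 = 0, borrow out 0
  col 1: (1 - 0 borrow-in) - 0 → 1 - 0 = 1, borrow out 0
  col 2: (1 - 0 borrow-in) - 1 → 1 - 1 = 0, borrow out 0
  col 3: (1 - 0 borrow-in) - 1 → 1 - 1 = 0, borrow out 0
  col 4: (1 - 0 borrow-in) - 0 → 1 - 0 = 1, borrow out 0
  col 5: (0 - 0 borrow-in) - 0 → 0 - 0 = 0, borrow out 0
  col 6: (1 - 0 borrow-in) - 0 → 1 - 0 = 1, borrow out 0
  col 7: (1 - 0 borrow-in) - 0 → 1 - 0 = 1, borrow out 0
  col 8: (1 - 0 borrow-in) - 1 → 1 - 1 = 0, borrow out 0
  col 9: (0 - 0 borrow-in) - 0 → 0 - 0 = 0, borrow out 0
  col 10: (1 - 0 borrow-in) - 0 → 1 - 0 = 1, borrow out 0
Reading bits MSB→LSB: 10011010010
Strip leading zeros: 10011010010
= 10011010010


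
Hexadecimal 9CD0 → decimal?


Positional values:
Position 0: 0 × 16^0 = 0 × 1 = 0
Position 1: D × 16^1 = 13 × 16 = 208
Position 2: C × 16^2 = 12 × 256 = 3072
Position 3: 9 × 16^3 = 9 × 4096 = 36864
Sum = 0 + 208 + 3072 + 36864
= 40144


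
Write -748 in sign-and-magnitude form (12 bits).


Sign bit: 1 (negative)
Magnitude: 748 = 01011101100
= 101011101100


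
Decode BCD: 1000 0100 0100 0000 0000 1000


Each 4-bit group → digit:
  1000 → 8
  0100 → 4
  0100 → 4
  0000 → 0
  0000 → 0
  1000 → 8
= 844008


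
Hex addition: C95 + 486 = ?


Align and add column by column (LSB to MSB, each column mod 16 with carry):
  0C95
+ 0486
  ----
  col 0: 5(5) + 6(6) + 0 (carry in) = 11 → B(11), carry out 0
  col 1: 9(9) + 8(8) + 0 (carry in) = 17 → 1(1), carry out 1
  col 2: C(12) + 4(4) + 1 (carry in) = 17 → 1(1), carry out 1
  col 3: 0(0) + 0(0) + 1 (carry in) = 1 → 1(1), carry out 0
Reading digits MSB→LSB: 111B
Strip leading zeros: 111B
= 0x111B


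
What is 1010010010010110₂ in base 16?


Group into 4-bit nibbles: 1010010010010110
  1010 = A
  0100 = 4
  1001 = 9
  0110 = 6
= 0xA496


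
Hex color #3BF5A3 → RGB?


Hex: #3BF5A3
R = 3B₁₆ = 59
G = F5₁₆ = 245
B = A3₁₆ = 163
= RGB(59, 245, 163)


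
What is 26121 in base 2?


Divide by 2 repeatedly:
26121 ÷ 2 = 13060 remainder 1
13060 ÷ 2 = 6530 remainder 0
6530 ÷ 2 = 3265 remainder 0
3265 ÷ 2 = 1632 remainder 1
1632 ÷ 2 = 816 remainder 0
816 ÷ 2 = 408 remainder 0
408 ÷ 2 = 204 remainder 0
204 ÷ 2 = 102 remainder 0
102 ÷ 2 = 51 remainder 0
51 ÷ 2 = 25 remainder 1
25 ÷ 2 = 12 remainder 1
12 ÷ 2 = 6 remainder 0
6 ÷ 2 = 3 remainder 0
3 ÷ 2 = 1 remainder 1
1 ÷ 2 = 0 remainder 1
Reading remainders bottom-up:
= 110011000001001


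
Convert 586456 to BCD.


Each digit → 4-bit binary:
  5 → 0101
  8 → 1000
  6 → 0110
  4 → 0100
  5 → 0101
  6 → 0110
= 0101 1000 0110 0100 0101 0110


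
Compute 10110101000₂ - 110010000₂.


Align and subtract column by column (LSB to MSB, borrowing when needed):
  10110101000
- 00110010000
  -----------
  col 0: (0 - 0 borrow-in) - 0 → 0 - 0 = 0, borrow out 0
  col 1: (0 - 0 borrow-in) - 0 → 0 - 0 = 0, borrow out 0
  col 2: (0 - 0 borrow-in) - 0 → 0 - 0 = 0, borrow out 0
  col 3: (1 - 0 borrow-in) - 0 → 1 - 0 = 1, borrow out 0
  col 4: (0 - 0 borrow-in) - 1 → borrow from next column: (0+2) - 1 = 1, borrow out 1
  col 5: (1 - 1 borrow-in) - 0 → 0 - 0 = 0, borrow out 0
  col 6: (0 - 0 borrow-in) - 0 → 0 - 0 = 0, borrow out 0
  col 7: (1 - 0 borrow-in) - 1 → 1 - 1 = 0, borrow out 0
  col 8: (1 - 0 borrow-in) - 1 → 1 - 1 = 0, borrow out 0
  col 9: (0 - 0 borrow-in) - 0 → 0 - 0 = 0, borrow out 0
  col 10: (1 - 0 borrow-in) - 0 → 1 - 0 = 1, borrow out 0
Reading bits MSB→LSB: 10000011000
Strip leading zeros: 10000011000
= 10000011000


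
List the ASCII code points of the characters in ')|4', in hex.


String: ')|4'  (3 characters)
Per-character ASCII lookup:
  ')': special character: ')' = 41 → 0x29
  '|': special character: '|' = 124 → 0x7C
  '4': digits start at 48: '4' = 48 + 4 = 52 → 0x34
= 0x29 0x7C 0x34


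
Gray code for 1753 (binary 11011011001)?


Binary: 11011011001
Gray code: G = B XOR (B >> 1)
B >> 1 = 01101101100
11011011001 XOR 01101101100:
  1 XOR 0 = 1
  1 XOR 1 = 0
  0 XOR 1 = 1
  1 XOR 0 = 1
  1 XOR 1 = 0
  0 XOR 1 = 1
  1 XOR 0 = 1
  1 XOR 1 = 0
  0 XOR 1 = 1
  0 XOR 0 = 0
  1 XOR 0 = 1
= 10110110101


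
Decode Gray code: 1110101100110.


Gray code: 1110101100110
MSB stays the same: 1
Each subsequent bit = prev_binary XOR current_gray:
  B[1] = 1 XOR 1 = 0
  B[2] = 0 XOR 1 = 1
  B[3] = 1 XOR 0 = 1
  B[4] = 1 XOR 1 = 0
  B[5] = 0 XOR 0 = 0
  B[6] = 0 XOR 1 = 1
  B[7] = 1 XOR 1 = 0
  B[8] = 0 XOR 0 = 0
  B[9] = 0 XOR 0 = 0
  B[10] = 0 XOR 1 = 1
  B[11] = 1 XOR 1 = 0
  B[12] = 0 XOR 0 = 0
= 1011001000100 (5700 decimal)


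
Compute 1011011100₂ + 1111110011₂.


Align and add column by column (LSB to MSB, carry propagating):
  01011011100
+ 01111110011
  -----------
  col 0: 0 + 1 + 0 (carry in) = 1 → bit 1, carry out 0
  col 1: 0 + 1 + 0 (carry in) = 1 → bit 1, carry out 0
  col 2: 1 + 0 + 0 (carry in) = 1 → bit 1, carry out 0
  col 3: 1 + 0 + 0 (carry in) = 1 → bit 1, carry out 0
  col 4: 1 + 1 + 0 (carry in) = 2 → bit 0, carry out 1
  col 5: 0 + 1 + 1 (carry in) = 2 → bit 0, carry out 1
  col 6: 1 + 1 + 1 (carry in) = 3 → bit 1, carry out 1
  col 7: 1 + 1 + 1 (carry in) = 3 → bit 1, carry out 1
  col 8: 0 + 1 + 1 (carry in) = 2 → bit 0, carry out 1
  col 9: 1 + 1 + 1 (carry in) = 3 → bit 1, carry out 1
  col 10: 0 + 0 + 1 (carry in) = 1 → bit 1, carry out 0
Reading bits MSB→LSB: 11011001111
Strip leading zeros: 11011001111
= 11011001111


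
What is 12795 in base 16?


Divide by 16 repeatedly:
12795 ÷ 16 = 799 remainder 11 (B)
799 ÷ 16 = 49 remainder 15 (F)
49 ÷ 16 = 3 remainder 1 (1)
3 ÷ 16 = 0 remainder 3 (3)
Reading remainders bottom-up:
= 0x31FB


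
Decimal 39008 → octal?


Divide by 8 repeatedly:
39008 ÷ 8 = 4876 remainder 0
4876 ÷ 8 = 609 remainder 4
609 ÷ 8 = 76 remainder 1
76 ÷ 8 = 9 remainder 4
9 ÷ 8 = 1 remainder 1
1 ÷ 8 = 0 remainder 1
Reading remainders bottom-up:
= 0o114140


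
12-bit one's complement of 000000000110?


Original: 000000000110
Invert all bits:
  bit 0: 0 → 1
  bit 1: 0 → 1
  bit 2: 0 → 1
  bit 3: 0 → 1
  bit 4: 0 → 1
  bit 5: 0 → 1
  bit 6: 0 → 1
  bit 7: 0 → 1
  bit 8: 0 → 1
  bit 9: 1 → 0
  bit 10: 1 → 0
  bit 11: 0 → 1
= 111111111001


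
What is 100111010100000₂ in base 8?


Group into 3-bit groups: 100111010100000
  100 = 4
  111 = 7
  010 = 2
  100 = 4
  000 = 0
= 0o47240


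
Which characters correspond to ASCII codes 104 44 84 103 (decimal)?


Codes (decimal): 104 44 84 103
Per-code ASCII lookup:
  104  (range 97-122: lowercase, 104 - 97 = 7) → 'h'
  44  (special character) → ','
  84  (range 65-90: uppercase, 84 - 65 = 19) → 'T'
  103  (range 97-122: lowercase, 103 - 97 = 6) → 'g'
= 'h,Tg'


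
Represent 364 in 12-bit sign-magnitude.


Sign bit: 0 (positive)
Magnitude: 364 = 00101101100
= 000101101100


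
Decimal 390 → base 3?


Divide by 3 repeatedly:
390 ÷ 3 = 130 remainder 0
130 ÷ 3 = 43 remainder 1
43 ÷ 3 = 14 remainder 1
14 ÷ 3 = 4 remainder 2
4 ÷ 3 = 1 remainder 1
1 ÷ 3 = 0 remainder 1
Reading remainders bottom-up:
= 112110


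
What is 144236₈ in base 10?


Positional values:
Position 0: 6 × 8^0 = 6
Position 1: 3 × 8^1 = 24
Position 2: 2 × 8^2 = 128
Position 3: 4 × 8^3 = 2048
Position 4: 4 × 8^4 = 16384
Position 5: 1 × 8^5 = 32768
Sum = 6 + 24 + 128 + 2048 + 16384 + 32768
= 51358


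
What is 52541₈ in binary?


Each octal digit → 3 binary bits:
  5 = 101
  2 = 010
  5 = 101
  4 = 100
  1 = 001
Concatenate: 101 010 101 100 001
= 101010101100001


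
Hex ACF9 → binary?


Each hex digit → 4 binary bits:
  A = 1010
  C = 1100
  F = 1111
  9 = 1001
Concatenate: 1010 1100 1111 1001
= 1010110011111001


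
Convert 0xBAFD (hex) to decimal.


Positional values:
Position 0: D × 16^0 = 13 × 1 = 13
Position 1: F × 16^1 = 15 × 16 = 240
Position 2: A × 16^2 = 10 × 256 = 2560
Position 3: B × 16^3 = 11 × 4096 = 45056
Sum = 13 + 240 + 2560 + 45056
= 47869


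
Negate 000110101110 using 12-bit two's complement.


Original: 000110101110
Step 1 - Invert all bits: 111001010001
Step 2 - Add 1: 111001010001 + 1
= 111001010010 (represents -430)


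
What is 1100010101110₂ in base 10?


Positional values:
Bit 1: 1 × 2^1 = 2
Bit 2: 1 × 2^2 = 4
Bit 3: 1 × 2^3 = 8
Bit 5: 1 × 2^5 = 32
Bit 7: 1 × 2^7 = 128
Bit 11: 1 × 2^11 = 2048
Bit 12: 1 × 2^12 = 4096
Sum = 2 + 4 + 8 + 32 + 128 + 2048 + 4096
= 6318


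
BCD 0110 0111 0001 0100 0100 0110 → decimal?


Each 4-bit group → digit:
  0110 → 6
  0111 → 7
  0001 → 1
  0100 → 4
  0100 → 4
  0110 → 6
= 671446


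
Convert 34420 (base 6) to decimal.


Positional values (base 6):
  0 × 6^0 = 0 × 1 = 0
  2 × 6^1 = 2 × 6 = 12
  4 × 6^2 = 4 × 36 = 144
  4 × 6^3 = 4 × 216 = 864
  3 × 6^4 = 3 × 1296 = 3888
Sum = 0 + 12 + 144 + 864 + 3888
= 4908


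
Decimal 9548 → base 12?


Divide by 12 repeatedly:
9548 ÷ 12 = 795 remainder 8
795 ÷ 12 = 66 remainder 3
66 ÷ 12 = 5 remainder 6
5 ÷ 12 = 0 remainder 5
Reading remainders bottom-up:
= 5638


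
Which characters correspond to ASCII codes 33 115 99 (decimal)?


Codes (decimal): 33 115 99
Per-code ASCII lookup:
  33  (special character) → '!'
  115  (range 97-122: lowercase, 115 - 97 = 18) → 's'
  99  (range 97-122: lowercase, 99 - 97 = 2) → 'c'
= '!sc'


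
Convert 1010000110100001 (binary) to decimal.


Positional values:
Bit 0: 1 × 2^0 = 1
Bit 5: 1 × 2^5 = 32
Bit 7: 1 × 2^7 = 128
Bit 8: 1 × 2^8 = 256
Bit 13: 1 × 2^13 = 8192
Bit 15: 1 × 2^15 = 32768
Sum = 1 + 32 + 128 + 256 + 8192 + 32768
= 41377


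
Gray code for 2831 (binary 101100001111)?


Binary: 101100001111
Gray code: G = B XOR (B >> 1)
B >> 1 = 010110000111
101100001111 XOR 010110000111:
  1 XOR 0 = 1
  0 XOR 1 = 1
  1 XOR 0 = 1
  1 XOR 1 = 0
  0 XOR 1 = 1
  0 XOR 0 = 0
  0 XOR 0 = 0
  0 XOR 0 = 0
  1 XOR 0 = 1
  1 XOR 1 = 0
  1 XOR 1 = 0
  1 XOR 1 = 0
= 111010001000


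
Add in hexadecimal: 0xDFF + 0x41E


Align and add column by column (LSB to MSB, each column mod 16 with carry):
  0DFF
+ 041E
  ----
  col 0: F(15) + E(14) + 0 (carry in) = 29 → D(13), carry out 1
  col 1: F(15) + 1(1) + 1 (carry in) = 17 → 1(1), carry out 1
  col 2: D(13) + 4(4) + 1 (carry in) = 18 → 2(2), carry out 1
  col 3: 0(0) + 0(0) + 1 (carry in) = 1 → 1(1), carry out 0
Reading digits MSB→LSB: 121D
Strip leading zeros: 121D
= 0x121D


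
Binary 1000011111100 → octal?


Group into 3-bit groups: 001000011111100
  001 = 1
  000 = 0
  011 = 3
  111 = 7
  100 = 4
= 0o10374


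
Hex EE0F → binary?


Each hex digit → 4 binary bits:
  E = 1110
  E = 1110
  0 = 0000
  F = 1111
Concatenate: 1110 1110 0000 1111
= 1110111000001111


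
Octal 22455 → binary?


Each octal digit → 3 binary bits:
  2 = 010
  2 = 010
  4 = 100
  5 = 101
  5 = 101
Concatenate: 010 010 100 101 101
= 010010100101101


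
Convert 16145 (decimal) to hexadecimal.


Divide by 16 repeatedly:
16145 ÷ 16 = 1009 remainder 1 (1)
1009 ÷ 16 = 63 remainder 1 (1)
63 ÷ 16 = 3 remainder 15 (F)
3 ÷ 16 = 0 remainder 3 (3)
Reading remainders bottom-up:
= 0x3F11


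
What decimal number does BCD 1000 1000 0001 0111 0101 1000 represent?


Each 4-bit group → digit:
  1000 → 8
  1000 → 8
  0001 → 1
  0111 → 7
  0101 → 5
  1000 → 8
= 881758


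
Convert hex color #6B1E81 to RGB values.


Hex: #6B1E81
R = 6B₁₆ = 107
G = 1E₁₆ = 30
B = 81₁₆ = 129
= RGB(107, 30, 129)


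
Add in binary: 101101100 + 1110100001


Align and add column by column (LSB to MSB, carry propagating):
  00101101100
+ 01110100001
  -----------
  col 0: 0 + 1 + 0 (carry in) = 1 → bit 1, carry out 0
  col 1: 0 + 0 + 0 (carry in) = 0 → bit 0, carry out 0
  col 2: 1 + 0 + 0 (carry in) = 1 → bit 1, carry out 0
  col 3: 1 + 0 + 0 (carry in) = 1 → bit 1, carry out 0
  col 4: 0 + 0 + 0 (carry in) = 0 → bit 0, carry out 0
  col 5: 1 + 1 + 0 (carry in) = 2 → bit 0, carry out 1
  col 6: 1 + 0 + 1 (carry in) = 2 → bit 0, carry out 1
  col 7: 0 + 1 + 1 (carry in) = 2 → bit 0, carry out 1
  col 8: 1 + 1 + 1 (carry in) = 3 → bit 1, carry out 1
  col 9: 0 + 1 + 1 (carry in) = 2 → bit 0, carry out 1
  col 10: 0 + 0 + 1 (carry in) = 1 → bit 1, carry out 0
Reading bits MSB→LSB: 10100001101
Strip leading zeros: 10100001101
= 10100001101


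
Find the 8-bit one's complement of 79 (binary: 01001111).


Original: 01001111
Invert all bits:
  bit 0: 0 → 1
  bit 1: 1 → 0
  bit 2: 0 → 1
  bit 3: 0 → 1
  bit 4: 1 → 0
  bit 5: 1 → 0
  bit 6: 1 → 0
  bit 7: 1 → 0
= 10110000


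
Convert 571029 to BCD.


Each digit → 4-bit binary:
  5 → 0101
  7 → 0111
  1 → 0001
  0 → 0000
  2 → 0010
  9 → 1001
= 0101 0111 0001 0000 0010 1001


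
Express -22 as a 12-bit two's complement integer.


Original: 000000010110
Step 1 - Invert all bits: 111111101001
Step 2 - Add 1: 111111101001 + 1
= 111111101010 (represents -22)


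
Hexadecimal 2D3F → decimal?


Positional values:
Position 0: F × 16^0 = 15 × 1 = 15
Position 1: 3 × 16^1 = 3 × 16 = 48
Position 2: D × 16^2 = 13 × 256 = 3328
Position 3: 2 × 16^3 = 2 × 4096 = 8192
Sum = 15 + 48 + 3328 + 8192
= 11583


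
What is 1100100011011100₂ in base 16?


Group into 4-bit nibbles: 1100100011011100
  1100 = C
  1000 = 8
  1101 = D
  1100 = C
= 0xC8DC


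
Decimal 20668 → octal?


Divide by 8 repeatedly:
20668 ÷ 8 = 2583 remainder 4
2583 ÷ 8 = 322 remainder 7
322 ÷ 8 = 40 remainder 2
40 ÷ 8 = 5 remainder 0
5 ÷ 8 = 0 remainder 5
Reading remainders bottom-up:
= 0o50274


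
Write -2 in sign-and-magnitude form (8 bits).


Sign bit: 1 (negative)
Magnitude: 2 = 0000010
= 10000010


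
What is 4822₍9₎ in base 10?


Positional values (base 9):
  2 × 9^0 = 2 × 1 = 2
  2 × 9^1 = 2 × 9 = 18
  8 × 9^2 = 8 × 81 = 648
  4 × 9^3 = 4 × 729 = 2916
Sum = 2 + 18 + 648 + 2916
= 3584


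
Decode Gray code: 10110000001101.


Gray code: 10110000001101
MSB stays the same: 1
Each subsequent bit = prev_binary XOR current_gray:
  B[1] = 1 XOR 0 = 1
  B[2] = 1 XOR 1 = 0
  B[3] = 0 XOR 1 = 1
  B[4] = 1 XOR 0 = 1
  B[5] = 1 XOR 0 = 1
  B[6] = 1 XOR 0 = 1
  B[7] = 1 XOR 0 = 1
  B[8] = 1 XOR 0 = 1
  B[9] = 1 XOR 0 = 1
  B[10] = 1 XOR 1 = 0
  B[11] = 0 XOR 1 = 1
  B[12] = 1 XOR 0 = 1
  B[13] = 1 XOR 1 = 0
= 11011111110110 (14326 decimal)


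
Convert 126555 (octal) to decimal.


Positional values:
Position 0: 5 × 8^0 = 5
Position 1: 5 × 8^1 = 40
Position 2: 5 × 8^2 = 320
Position 3: 6 × 8^3 = 3072
Position 4: 2 × 8^4 = 8192
Position 5: 1 × 8^5 = 32768
Sum = 5 + 40 + 320 + 3072 + 8192 + 32768
= 44397


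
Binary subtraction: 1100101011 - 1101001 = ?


Align and subtract column by column (LSB to MSB, borrowing when needed):
  1100101011
- 0001101001
  ----------
  col 0: (1 - 0 borrow-in) - 1 → 1 - 1 = 0, borrow out 0
  col 1: (1 - 0 borrow-in) - 0 → 1 - 0 = 1, borrow out 0
  col 2: (0 - 0 borrow-in) - 0 → 0 - 0 = 0, borrow out 0
  col 3: (1 - 0 borrow-in) - 1 → 1 - 1 = 0, borrow out 0
  col 4: (0 - 0 borrow-in) - 0 → 0 - 0 = 0, borrow out 0
  col 5: (1 - 0 borrow-in) - 1 → 1 - 1 = 0, borrow out 0
  col 6: (0 - 0 borrow-in) - 1 → borrow from next column: (0+2) - 1 = 1, borrow out 1
  col 7: (0 - 1 borrow-in) - 0 → borrow from next column: (-1+2) - 0 = 1, borrow out 1
  col 8: (1 - 1 borrow-in) - 0 → 0 - 0 = 0, borrow out 0
  col 9: (1 - 0 borrow-in) - 0 → 1 - 0 = 1, borrow out 0
Reading bits MSB→LSB: 1011000010
Strip leading zeros: 1011000010
= 1011000010


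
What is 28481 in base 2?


Divide by 2 repeatedly:
28481 ÷ 2 = 14240 remainder 1
14240 ÷ 2 = 7120 remainder 0
7120 ÷ 2 = 3560 remainder 0
3560 ÷ 2 = 1780 remainder 0
1780 ÷ 2 = 890 remainder 0
890 ÷ 2 = 445 remainder 0
445 ÷ 2 = 222 remainder 1
222 ÷ 2 = 111 remainder 0
111 ÷ 2 = 55 remainder 1
55 ÷ 2 = 27 remainder 1
27 ÷ 2 = 13 remainder 1
13 ÷ 2 = 6 remainder 1
6 ÷ 2 = 3 remainder 0
3 ÷ 2 = 1 remainder 1
1 ÷ 2 = 0 remainder 1
Reading remainders bottom-up:
= 110111101000001


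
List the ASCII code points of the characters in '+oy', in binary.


String: '+oy'  (3 characters)
Per-character ASCII lookup:
  '+': special character: '+' = 43 → 101011
  'o': lowercase starts at 97: 'o' = 97 + 14 = 111 → 1101111
  'y': lowercase starts at 97: 'y' = 97 + 24 = 121 → 1111001
= 101011 1101111 1111001


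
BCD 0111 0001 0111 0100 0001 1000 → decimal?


Each 4-bit group → digit:
  0111 → 7
  0001 → 1
  0111 → 7
  0100 → 4
  0001 → 1
  1000 → 8
= 717418


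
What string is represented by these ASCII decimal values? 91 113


Codes (decimal): 91 113
Per-code ASCII lookup:
  91  (special character) → '['
  113  (range 97-122: lowercase, 113 - 97 = 16) → 'q'
= '[q'


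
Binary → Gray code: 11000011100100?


Binary: 11000011100100
Gray code: G = B XOR (B >> 1)
B >> 1 = 01100001110010
11000011100100 XOR 01100001110010:
  1 XOR 0 = 1
  1 XOR 1 = 0
  0 XOR 1 = 1
  0 XOR 0 = 0
  0 XOR 0 = 0
  0 XOR 0 = 0
  1 XOR 0 = 1
  1 XOR 1 = 0
  1 XOR 1 = 0
  0 XOR 1 = 1
  0 XOR 0 = 0
  1 XOR 0 = 1
  0 XOR 1 = 1
  0 XOR 0 = 0
= 10100010010110


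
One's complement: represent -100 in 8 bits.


Original: 01100100
Invert all bits:
  bit 0: 0 → 1
  bit 1: 1 → 0
  bit 2: 1 → 0
  bit 3: 0 → 1
  bit 4: 0 → 1
  bit 5: 1 → 0
  bit 6: 0 → 1
  bit 7: 0 → 1
= 10011011


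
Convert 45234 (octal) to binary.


Each octal digit → 3 binary bits:
  4 = 100
  5 = 101
  2 = 010
  3 = 011
  4 = 100
Concatenate: 100 101 010 011 100
= 100101010011100


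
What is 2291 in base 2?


Divide by 2 repeatedly:
2291 ÷ 2 = 1145 remainder 1
1145 ÷ 2 = 572 remainder 1
572 ÷ 2 = 286 remainder 0
286 ÷ 2 = 143 remainder 0
143 ÷ 2 = 71 remainder 1
71 ÷ 2 = 35 remainder 1
35 ÷ 2 = 17 remainder 1
17 ÷ 2 = 8 remainder 1
8 ÷ 2 = 4 remainder 0
4 ÷ 2 = 2 remainder 0
2 ÷ 2 = 1 remainder 0
1 ÷ 2 = 0 remainder 1
Reading remainders bottom-up:
= 100011110011


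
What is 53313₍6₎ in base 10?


Positional values (base 6):
  3 × 6^0 = 3 × 1 = 3
  1 × 6^1 = 1 × 6 = 6
  3 × 6^2 = 3 × 36 = 108
  3 × 6^3 = 3 × 216 = 648
  5 × 6^4 = 5 × 1296 = 6480
Sum = 3 + 6 + 108 + 648 + 6480
= 7245


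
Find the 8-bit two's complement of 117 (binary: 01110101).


Original: 01110101
Step 1 - Invert all bits: 10001010
Step 2 - Add 1: 10001010 + 1
= 10001011 (represents -117)


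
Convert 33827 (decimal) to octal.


Divide by 8 repeatedly:
33827 ÷ 8 = 4228 remainder 3
4228 ÷ 8 = 528 remainder 4
528 ÷ 8 = 66 remainder 0
66 ÷ 8 = 8 remainder 2
8 ÷ 8 = 1 remainder 0
1 ÷ 8 = 0 remainder 1
Reading remainders bottom-up:
= 0o102043


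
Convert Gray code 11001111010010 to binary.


Gray code: 11001111010010
MSB stays the same: 1
Each subsequent bit = prev_binary XOR current_gray:
  B[1] = 1 XOR 1 = 0
  B[2] = 0 XOR 0 = 0
  B[3] = 0 XOR 0 = 0
  B[4] = 0 XOR 1 = 1
  B[5] = 1 XOR 1 = 0
  B[6] = 0 XOR 1 = 1
  B[7] = 1 XOR 1 = 0
  B[8] = 0 XOR 0 = 0
  B[9] = 0 XOR 1 = 1
  B[10] = 1 XOR 0 = 1
  B[11] = 1 XOR 0 = 1
  B[12] = 1 XOR 1 = 0
  B[13] = 0 XOR 0 = 0
= 10001010011100 (8860 decimal)


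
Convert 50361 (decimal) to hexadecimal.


Divide by 16 repeatedly:
50361 ÷ 16 = 3147 remainder 9 (9)
3147 ÷ 16 = 196 remainder 11 (B)
196 ÷ 16 = 12 remainder 4 (4)
12 ÷ 16 = 0 remainder 12 (C)
Reading remainders bottom-up:
= 0xC4B9


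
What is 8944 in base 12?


Divide by 12 repeatedly:
8944 ÷ 12 = 745 remainder 4
745 ÷ 12 = 62 remainder 1
62 ÷ 12 = 5 remainder 2
5 ÷ 12 = 0 remainder 5
Reading remainders bottom-up:
= 5214


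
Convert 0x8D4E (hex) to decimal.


Positional values:
Position 0: E × 16^0 = 14 × 1 = 14
Position 1: 4 × 16^1 = 4 × 16 = 64
Position 2: D × 16^2 = 13 × 256 = 3328
Position 3: 8 × 16^3 = 8 × 4096 = 32768
Sum = 14 + 64 + 3328 + 32768
= 36174


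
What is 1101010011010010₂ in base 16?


Group into 4-bit nibbles: 1101010011010010
  1101 = D
  0100 = 4
  1101 = D
  0010 = 2
= 0xD4D2


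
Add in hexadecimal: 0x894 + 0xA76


Align and add column by column (LSB to MSB, each column mod 16 with carry):
  0894
+ 0A76
  ----
  col 0: 4(4) + 6(6) + 0 (carry in) = 10 → A(10), carry out 0
  col 1: 9(9) + 7(7) + 0 (carry in) = 16 → 0(0), carry out 1
  col 2: 8(8) + A(10) + 1 (carry in) = 19 → 3(3), carry out 1
  col 3: 0(0) + 0(0) + 1 (carry in) = 1 → 1(1), carry out 0
Reading digits MSB→LSB: 130A
Strip leading zeros: 130A
= 0x130A


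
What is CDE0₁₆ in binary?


Each hex digit → 4 binary bits:
  C = 1100
  D = 1101
  E = 1110
  0 = 0000
Concatenate: 1100 1101 1110 0000
= 1100110111100000


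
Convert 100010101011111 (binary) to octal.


Group into 3-bit groups: 100010101011111
  100 = 4
  010 = 2
  101 = 5
  011 = 3
  111 = 7
= 0o42537


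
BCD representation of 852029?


Each digit → 4-bit binary:
  8 → 1000
  5 → 0101
  2 → 0010
  0 → 0000
  2 → 0010
  9 → 1001
= 1000 0101 0010 0000 0010 1001


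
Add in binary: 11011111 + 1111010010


Align and add column by column (LSB to MSB, carry propagating):
  00011011111
+ 01111010010
  -----------
  col 0: 1 + 0 + 0 (carry in) = 1 → bit 1, carry out 0
  col 1: 1 + 1 + 0 (carry in) = 2 → bit 0, carry out 1
  col 2: 1 + 0 + 1 (carry in) = 2 → bit 0, carry out 1
  col 3: 1 + 0 + 1 (carry in) = 2 → bit 0, carry out 1
  col 4: 1 + 1 + 1 (carry in) = 3 → bit 1, carry out 1
  col 5: 0 + 0 + 1 (carry in) = 1 → bit 1, carry out 0
  col 6: 1 + 1 + 0 (carry in) = 2 → bit 0, carry out 1
  col 7: 1 + 1 + 1 (carry in) = 3 → bit 1, carry out 1
  col 8: 0 + 1 + 1 (carry in) = 2 → bit 0, carry out 1
  col 9: 0 + 1 + 1 (carry in) = 2 → bit 0, carry out 1
  col 10: 0 + 0 + 1 (carry in) = 1 → bit 1, carry out 0
Reading bits MSB→LSB: 10010110001
Strip leading zeros: 10010110001
= 10010110001


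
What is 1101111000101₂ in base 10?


Positional values:
Bit 0: 1 × 2^0 = 1
Bit 2: 1 × 2^2 = 4
Bit 6: 1 × 2^6 = 64
Bit 7: 1 × 2^7 = 128
Bit 8: 1 × 2^8 = 256
Bit 9: 1 × 2^9 = 512
Bit 11: 1 × 2^11 = 2048
Bit 12: 1 × 2^12 = 4096
Sum = 1 + 4 + 64 + 128 + 256 + 512 + 2048 + 4096
= 7109


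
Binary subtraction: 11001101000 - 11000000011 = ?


Align and subtract column by column (LSB to MSB, borrowing when needed):
  11001101000
- 11000000011
  -----------
  col 0: (0 - 0 borrow-in) - 1 → borrow from next column: (0+2) - 1 = 1, borrow out 1
  col 1: (0 - 1 borrow-in) - 1 → borrow from next column: (-1+2) - 1 = 0, borrow out 1
  col 2: (0 - 1 borrow-in) - 0 → borrow from next column: (-1+2) - 0 = 1, borrow out 1
  col 3: (1 - 1 borrow-in) - 0 → 0 - 0 = 0, borrow out 0
  col 4: (0 - 0 borrow-in) - 0 → 0 - 0 = 0, borrow out 0
  col 5: (1 - 0 borrow-in) - 0 → 1 - 0 = 1, borrow out 0
  col 6: (1 - 0 borrow-in) - 0 → 1 - 0 = 1, borrow out 0
  col 7: (0 - 0 borrow-in) - 0 → 0 - 0 = 0, borrow out 0
  col 8: (0 - 0 borrow-in) - 0 → 0 - 0 = 0, borrow out 0
  col 9: (1 - 0 borrow-in) - 1 → 1 - 1 = 0, borrow out 0
  col 10: (1 - 0 borrow-in) - 1 → 1 - 1 = 0, borrow out 0
Reading bits MSB→LSB: 00001100101
Strip leading zeros: 1100101
= 1100101


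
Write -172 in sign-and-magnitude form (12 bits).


Sign bit: 1 (negative)
Magnitude: 172 = 00010101100
= 100010101100


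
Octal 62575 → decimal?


Positional values:
Position 0: 5 × 8^0 = 5
Position 1: 7 × 8^1 = 56
Position 2: 5 × 8^2 = 320
Position 3: 2 × 8^3 = 1024
Position 4: 6 × 8^4 = 24576
Sum = 5 + 56 + 320 + 1024 + 24576
= 25981


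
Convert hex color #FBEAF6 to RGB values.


Hex: #FBEAF6
R = FB₁₆ = 251
G = EA₁₆ = 234
B = F6₁₆ = 246
= RGB(251, 234, 246)


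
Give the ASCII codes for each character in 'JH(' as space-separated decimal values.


String: 'JH('  (3 characters)
Per-character ASCII lookup:
  'J': uppercase starts at 65: 'J' = 65 + 9 = 74
  'H': uppercase starts at 65: 'H' = 65 + 7 = 72
  '(': special character: '(' = 40
= 74 72 40


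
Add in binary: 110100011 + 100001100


Align and add column by column (LSB to MSB, carry propagating):
  0110100011
+ 0100001100
  ----------
  col 0: 1 + 0 + 0 (carry in) = 1 → bit 1, carry out 0
  col 1: 1 + 0 + 0 (carry in) = 1 → bit 1, carry out 0
  col 2: 0 + 1 + 0 (carry in) = 1 → bit 1, carry out 0
  col 3: 0 + 1 + 0 (carry in) = 1 → bit 1, carry out 0
  col 4: 0 + 0 + 0 (carry in) = 0 → bit 0, carry out 0
  col 5: 1 + 0 + 0 (carry in) = 1 → bit 1, carry out 0
  col 6: 0 + 0 + 0 (carry in) = 0 → bit 0, carry out 0
  col 7: 1 + 0 + 0 (carry in) = 1 → bit 1, carry out 0
  col 8: 1 + 1 + 0 (carry in) = 2 → bit 0, carry out 1
  col 9: 0 + 0 + 1 (carry in) = 1 → bit 1, carry out 0
Reading bits MSB→LSB: 1010101111
Strip leading zeros: 1010101111
= 1010101111


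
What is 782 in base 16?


Divide by 16 repeatedly:
782 ÷ 16 = 48 remainder 14 (E)
48 ÷ 16 = 3 remainder 0 (0)
3 ÷ 16 = 0 remainder 3 (3)
Reading remainders bottom-up:
= 0x30E


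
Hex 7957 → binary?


Each hex digit → 4 binary bits:
  7 = 0111
  9 = 1001
  5 = 0101
  7 = 0111
Concatenate: 0111 1001 0101 0111
= 0111100101010111


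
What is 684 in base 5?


Divide by 5 repeatedly:
684 ÷ 5 = 136 remainder 4
136 ÷ 5 = 27 remainder 1
27 ÷ 5 = 5 remainder 2
5 ÷ 5 = 1 remainder 0
1 ÷ 5 = 0 remainder 1
Reading remainders bottom-up:
= 10214


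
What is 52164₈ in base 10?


Positional values:
Position 0: 4 × 8^0 = 4
Position 1: 6 × 8^1 = 48
Position 2: 1 × 8^2 = 64
Position 3: 2 × 8^3 = 1024
Position 4: 5 × 8^4 = 20480
Sum = 4 + 48 + 64 + 1024 + 20480
= 21620


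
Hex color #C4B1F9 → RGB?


Hex: #C4B1F9
R = C4₁₆ = 196
G = B1₁₆ = 177
B = F9₁₆ = 249
= RGB(196, 177, 249)


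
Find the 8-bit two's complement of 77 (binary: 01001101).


Original: 01001101
Step 1 - Invert all bits: 10110010
Step 2 - Add 1: 10110010 + 1
= 10110011 (represents -77)


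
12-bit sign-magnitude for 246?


Sign bit: 0 (positive)
Magnitude: 246 = 00011110110
= 000011110110


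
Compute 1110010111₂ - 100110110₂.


Align and subtract column by column (LSB to MSB, borrowing when needed):
  1110010111
- 0100110110
  ----------
  col 0: (1 - 0 borrow-in) - 0 → 1 - 0 = 1, borrow out 0
  col 1: (1 - 0 borrow-in) - 1 → 1 - 1 = 0, borrow out 0
  col 2: (1 - 0 borrow-in) - 1 → 1 - 1 = 0, borrow out 0
  col 3: (0 - 0 borrow-in) - 0 → 0 - 0 = 0, borrow out 0
  col 4: (1 - 0 borrow-in) - 1 → 1 - 1 = 0, borrow out 0
  col 5: (0 - 0 borrow-in) - 1 → borrow from next column: (0+2) - 1 = 1, borrow out 1
  col 6: (0 - 1 borrow-in) - 0 → borrow from next column: (-1+2) - 0 = 1, borrow out 1
  col 7: (1 - 1 borrow-in) - 0 → 0 - 0 = 0, borrow out 0
  col 8: (1 - 0 borrow-in) - 1 → 1 - 1 = 0, borrow out 0
  col 9: (1 - 0 borrow-in) - 0 → 1 - 0 = 1, borrow out 0
Reading bits MSB→LSB: 1001100001
Strip leading zeros: 1001100001
= 1001100001


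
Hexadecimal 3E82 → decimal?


Positional values:
Position 0: 2 × 16^0 = 2 × 1 = 2
Position 1: 8 × 16^1 = 8 × 16 = 128
Position 2: E × 16^2 = 14 × 256 = 3584
Position 3: 3 × 16^3 = 3 × 4096 = 12288
Sum = 2 + 128 + 3584 + 12288
= 16002


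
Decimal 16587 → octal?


Divide by 8 repeatedly:
16587 ÷ 8 = 2073 remainder 3
2073 ÷ 8 = 259 remainder 1
259 ÷ 8 = 32 remainder 3
32 ÷ 8 = 4 remainder 0
4 ÷ 8 = 0 remainder 4
Reading remainders bottom-up:
= 0o40313


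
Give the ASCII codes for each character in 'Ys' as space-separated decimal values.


String: 'Ys'  (2 characters)
Per-character ASCII lookup:
  'Y': uppercase starts at 65: 'Y' = 65 + 24 = 89
  's': lowercase starts at 97: 's' = 97 + 18 = 115
= 89 115


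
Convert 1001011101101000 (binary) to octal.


Group into 3-bit groups: 001001011101101000
  001 = 1
  001 = 1
  011 = 3
  101 = 5
  101 = 5
  000 = 0
= 0o113550


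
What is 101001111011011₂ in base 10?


Positional values:
Bit 0: 1 × 2^0 = 1
Bit 1: 1 × 2^1 = 2
Bit 3: 1 × 2^3 = 8
Bit 4: 1 × 2^4 = 16
Bit 6: 1 × 2^6 = 64
Bit 7: 1 × 2^7 = 128
Bit 8: 1 × 2^8 = 256
Bit 9: 1 × 2^9 = 512
Bit 12: 1 × 2^12 = 4096
Bit 14: 1 × 2^14 = 16384
Sum = 1 + 2 + 8 + 16 + 64 + 128 + 256 + 512 + 4096 + 16384
= 21467


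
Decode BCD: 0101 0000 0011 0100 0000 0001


Each 4-bit group → digit:
  0101 → 5
  0000 → 0
  0011 → 3
  0100 → 4
  0000 → 0
  0001 → 1
= 503401


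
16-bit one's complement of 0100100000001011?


Original: 0100100000001011
Invert all bits:
  bit 0: 0 → 1
  bit 1: 1 → 0
  bit 2: 0 → 1
  bit 3: 0 → 1
  bit 4: 1 → 0
  bit 5: 0 → 1
  bit 6: 0 → 1
  bit 7: 0 → 1
  bit 8: 0 → 1
  bit 9: 0 → 1
  bit 10: 0 → 1
  bit 11: 0 → 1
  bit 12: 1 → 0
  bit 13: 0 → 1
  bit 14: 1 → 0
  bit 15: 1 → 0
= 1011011111110100


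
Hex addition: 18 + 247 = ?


Align and add column by column (LSB to MSB, each column mod 16 with carry):
  0018
+ 0247
  ----
  col 0: 8(8) + 7(7) + 0 (carry in) = 15 → F(15), carry out 0
  col 1: 1(1) + 4(4) + 0 (carry in) = 5 → 5(5), carry out 0
  col 2: 0(0) + 2(2) + 0 (carry in) = 2 → 2(2), carry out 0
  col 3: 0(0) + 0(0) + 0 (carry in) = 0 → 0(0), carry out 0
Reading digits MSB→LSB: 025F
Strip leading zeros: 25F
= 0x25F


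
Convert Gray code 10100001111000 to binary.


Gray code: 10100001111000
MSB stays the same: 1
Each subsequent bit = prev_binary XOR current_gray:
  B[1] = 1 XOR 0 = 1
  B[2] = 1 XOR 1 = 0
  B[3] = 0 XOR 0 = 0
  B[4] = 0 XOR 0 = 0
  B[5] = 0 XOR 0 = 0
  B[6] = 0 XOR 0 = 0
  B[7] = 0 XOR 1 = 1
  B[8] = 1 XOR 1 = 0
  B[9] = 0 XOR 1 = 1
  B[10] = 1 XOR 1 = 0
  B[11] = 0 XOR 0 = 0
  B[12] = 0 XOR 0 = 0
  B[13] = 0 XOR 0 = 0
= 11000001010000 (12368 decimal)


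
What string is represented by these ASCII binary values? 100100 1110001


Codes (binary): 100100 1110001
Per-code ASCII lookup:
  100100 = 36  (special character) → '$'
  1110001 = 113  (range 97-122: lowercase, 113 - 97 = 16) → 'q'
= '$q'


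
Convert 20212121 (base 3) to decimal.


Positional values (base 3):
  1 × 3^0 = 1 × 1 = 1
  2 × 3^1 = 2 × 3 = 6
  1 × 3^2 = 1 × 9 = 9
  2 × 3^3 = 2 × 27 = 54
  1 × 3^4 = 1 × 81 = 81
  2 × 3^5 = 2 × 243 = 486
  0 × 3^6 = 0 × 729 = 0
  2 × 3^7 = 2 × 2187 = 4374
Sum = 1 + 6 + 9 + 54 + 81 + 486 + 0 + 4374
= 5011


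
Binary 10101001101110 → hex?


Group into 4-bit nibbles: 0010101001101110
  0010 = 2
  1010 = A
  0110 = 6
  1110 = E
= 0x2A6E


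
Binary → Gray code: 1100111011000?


Binary: 1100111011000
Gray code: G = B XOR (B >> 1)
B >> 1 = 0110011101100
1100111011000 XOR 0110011101100:
  1 XOR 0 = 1
  1 XOR 1 = 0
  0 XOR 1 = 1
  0 XOR 0 = 0
  1 XOR 0 = 1
  1 XOR 1 = 0
  1 XOR 1 = 0
  0 XOR 1 = 1
  1 XOR 0 = 1
  1 XOR 1 = 0
  0 XOR 1 = 1
  0 XOR 0 = 0
  0 XOR 0 = 0
= 1010100110100


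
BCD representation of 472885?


Each digit → 4-bit binary:
  4 → 0100
  7 → 0111
  2 → 0010
  8 → 1000
  8 → 1000
  5 → 0101
= 0100 0111 0010 1000 1000 0101


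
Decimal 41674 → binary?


Divide by 2 repeatedly:
41674 ÷ 2 = 20837 remainder 0
20837 ÷ 2 = 10418 remainder 1
10418 ÷ 2 = 5209 remainder 0
5209 ÷ 2 = 2604 remainder 1
2604 ÷ 2 = 1302 remainder 0
1302 ÷ 2 = 651 remainder 0
651 ÷ 2 = 325 remainder 1
325 ÷ 2 = 162 remainder 1
162 ÷ 2 = 81 remainder 0
81 ÷ 2 = 40 remainder 1
40 ÷ 2 = 20 remainder 0
20 ÷ 2 = 10 remainder 0
10 ÷ 2 = 5 remainder 0
5 ÷ 2 = 2 remainder 1
2 ÷ 2 = 1 remainder 0
1 ÷ 2 = 0 remainder 1
Reading remainders bottom-up:
= 1010001011001010


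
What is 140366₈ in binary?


Each octal digit → 3 binary bits:
  1 = 001
  4 = 100
  0 = 000
  3 = 011
  6 = 110
  6 = 110
Concatenate: 001 100 000 011 110 110
= 001100000011110110


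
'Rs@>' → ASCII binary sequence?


String: 'Rs@>'  (4 characters)
Per-character ASCII lookup:
  'R': uppercase starts at 65: 'R' = 65 + 17 = 82 → 1010010
  's': lowercase starts at 97: 's' = 97 + 18 = 115 → 1110011
  '@': special character: '@' = 64 → 1000000
  '>': special character: '>' = 62 → 111110
= 1010010 1110011 1000000 111110


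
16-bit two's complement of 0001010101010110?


Original: 0001010101010110
Step 1 - Invert all bits: 1110101010101001
Step 2 - Add 1: 1110101010101001 + 1
= 1110101010101010 (represents -5462)


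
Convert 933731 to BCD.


Each digit → 4-bit binary:
  9 → 1001
  3 → 0011
  3 → 0011
  7 → 0111
  3 → 0011
  1 → 0001
= 1001 0011 0011 0111 0011 0001


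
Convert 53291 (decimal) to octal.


Divide by 8 repeatedly:
53291 ÷ 8 = 6661 remainder 3
6661 ÷ 8 = 832 remainder 5
832 ÷ 8 = 104 remainder 0
104 ÷ 8 = 13 remainder 0
13 ÷ 8 = 1 remainder 5
1 ÷ 8 = 0 remainder 1
Reading remainders bottom-up:
= 0o150053


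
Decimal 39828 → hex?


Divide by 16 repeatedly:
39828 ÷ 16 = 2489 remainder 4 (4)
2489 ÷ 16 = 155 remainder 9 (9)
155 ÷ 16 = 9 remainder 11 (B)
9 ÷ 16 = 0 remainder 9 (9)
Reading remainders bottom-up:
= 0x9B94


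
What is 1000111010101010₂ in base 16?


Group into 4-bit nibbles: 1000111010101010
  1000 = 8
  1110 = E
  1010 = A
  1010 = A
= 0x8EAA


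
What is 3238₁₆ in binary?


Each hex digit → 4 binary bits:
  3 = 0011
  2 = 0010
  3 = 0011
  8 = 1000
Concatenate: 0011 0010 0011 1000
= 0011001000111000


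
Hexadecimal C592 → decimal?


Positional values:
Position 0: 2 × 16^0 = 2 × 1 = 2
Position 1: 9 × 16^1 = 9 × 16 = 144
Position 2: 5 × 16^2 = 5 × 256 = 1280
Position 3: C × 16^3 = 12 × 4096 = 49152
Sum = 2 + 144 + 1280 + 49152
= 50578


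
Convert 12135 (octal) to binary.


Each octal digit → 3 binary bits:
  1 = 001
  2 = 010
  1 = 001
  3 = 011
  5 = 101
Concatenate: 001 010 001 011 101
= 001010001011101


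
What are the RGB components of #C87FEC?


Hex: #C87FEC
R = C8₁₆ = 200
G = 7F₁₆ = 127
B = EC₁₆ = 236
= RGB(200, 127, 236)


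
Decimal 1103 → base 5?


Divide by 5 repeatedly:
1103 ÷ 5 = 220 remainder 3
220 ÷ 5 = 44 remainder 0
44 ÷ 5 = 8 remainder 4
8 ÷ 5 = 1 remainder 3
1 ÷ 5 = 0 remainder 1
Reading remainders bottom-up:
= 13403


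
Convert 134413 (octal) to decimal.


Positional values:
Position 0: 3 × 8^0 = 3
Position 1: 1 × 8^1 = 8
Position 2: 4 × 8^2 = 256
Position 3: 4 × 8^3 = 2048
Position 4: 3 × 8^4 = 12288
Position 5: 1 × 8^5 = 32768
Sum = 3 + 8 + 256 + 2048 + 12288 + 32768
= 47371


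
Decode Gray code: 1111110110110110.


Gray code: 1111110110110110
MSB stays the same: 1
Each subsequent bit = prev_binary XOR current_gray:
  B[1] = 1 XOR 1 = 0
  B[2] = 0 XOR 1 = 1
  B[3] = 1 XOR 1 = 0
  B[4] = 0 XOR 1 = 1
  B[5] = 1 XOR 1 = 0
  B[6] = 0 XOR 0 = 0
  B[7] = 0 XOR 1 = 1
  B[8] = 1 XOR 1 = 0
  B[9] = 0 XOR 0 = 0
  B[10] = 0 XOR 1 = 1
  B[11] = 1 XOR 1 = 0
  B[12] = 0 XOR 0 = 0
  B[13] = 0 XOR 1 = 1
  B[14] = 1 XOR 1 = 0
  B[15] = 0 XOR 0 = 0
= 1010100100100100 (43300 decimal)


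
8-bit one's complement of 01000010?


Original: 01000010
Invert all bits:
  bit 0: 0 → 1
  bit 1: 1 → 0
  bit 2: 0 → 1
  bit 3: 0 → 1
  bit 4: 0 → 1
  bit 5: 0 → 1
  bit 6: 1 → 0
  bit 7: 0 → 1
= 10111101


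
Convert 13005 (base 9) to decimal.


Positional values (base 9):
  5 × 9^0 = 5 × 1 = 5
  0 × 9^1 = 0 × 9 = 0
  0 × 9^2 = 0 × 81 = 0
  3 × 9^3 = 3 × 729 = 2187
  1 × 9^4 = 1 × 6561 = 6561
Sum = 5 + 0 + 0 + 2187 + 6561
= 8753


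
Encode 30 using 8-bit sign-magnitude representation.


Sign bit: 0 (positive)
Magnitude: 30 = 0011110
= 00011110


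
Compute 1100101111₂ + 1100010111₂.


Align and add column by column (LSB to MSB, carry propagating):
  01100101111
+ 01100010111
  -----------
  col 0: 1 + 1 + 0 (carry in) = 2 → bit 0, carry out 1
  col 1: 1 + 1 + 1 (carry in) = 3 → bit 1, carry out 1
  col 2: 1 + 1 + 1 (carry in) = 3 → bit 1, carry out 1
  col 3: 1 + 0 + 1 (carry in) = 2 → bit 0, carry out 1
  col 4: 0 + 1 + 1 (carry in) = 2 → bit 0, carry out 1
  col 5: 1 + 0 + 1 (carry in) = 2 → bit 0, carry out 1
  col 6: 0 + 0 + 1 (carry in) = 1 → bit 1, carry out 0
  col 7: 0 + 0 + 0 (carry in) = 0 → bit 0, carry out 0
  col 8: 1 + 1 + 0 (carry in) = 2 → bit 0, carry out 1
  col 9: 1 + 1 + 1 (carry in) = 3 → bit 1, carry out 1
  col 10: 0 + 0 + 1 (carry in) = 1 → bit 1, carry out 0
Reading bits MSB→LSB: 11001000110
Strip leading zeros: 11001000110
= 11001000110


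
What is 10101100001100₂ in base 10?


Positional values:
Bit 2: 1 × 2^2 = 4
Bit 3: 1 × 2^3 = 8
Bit 8: 1 × 2^8 = 256
Bit 9: 1 × 2^9 = 512
Bit 11: 1 × 2^11 = 2048
Bit 13: 1 × 2^13 = 8192
Sum = 4 + 8 + 256 + 512 + 2048 + 8192
= 11020


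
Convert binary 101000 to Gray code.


Binary: 101000
Gray code: G = B XOR (B >> 1)
B >> 1 = 010100
101000 XOR 010100:
  1 XOR 0 = 1
  0 XOR 1 = 1
  1 XOR 0 = 1
  0 XOR 1 = 1
  0 XOR 0 = 0
  0 XOR 0 = 0
= 111100


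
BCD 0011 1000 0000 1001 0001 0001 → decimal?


Each 4-bit group → digit:
  0011 → 3
  1000 → 8
  0000 → 0
  1001 → 9
  0001 → 1
  0001 → 1
= 380911


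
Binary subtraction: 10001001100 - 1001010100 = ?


Align and subtract column by column (LSB to MSB, borrowing when needed):
  10001001100
- 01001010100
  -----------
  col 0: (0 - 0 borrow-in) - 0 → 0 - 0 = 0, borrow out 0
  col 1: (0 - 0 borrow-in) - 0 → 0 - 0 = 0, borrow out 0
  col 2: (1 - 0 borrow-in) - 1 → 1 - 1 = 0, borrow out 0
  col 3: (1 - 0 borrow-in) - 0 → 1 - 0 = 1, borrow out 0
  col 4: (0 - 0 borrow-in) - 1 → borrow from next column: (0+2) - 1 = 1, borrow out 1
  col 5: (0 - 1 borrow-in) - 0 → borrow from next column: (-1+2) - 0 = 1, borrow out 1
  col 6: (1 - 1 borrow-in) - 1 → borrow from next column: (0+2) - 1 = 1, borrow out 1
  col 7: (0 - 1 borrow-in) - 0 → borrow from next column: (-1+2) - 0 = 1, borrow out 1
  col 8: (0 - 1 borrow-in) - 0 → borrow from next column: (-1+2) - 0 = 1, borrow out 1
  col 9: (0 - 1 borrow-in) - 1 → borrow from next column: (-1+2) - 1 = 0, borrow out 1
  col 10: (1 - 1 borrow-in) - 0 → 0 - 0 = 0, borrow out 0
Reading bits MSB→LSB: 00111111000
Strip leading zeros: 111111000
= 111111000
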